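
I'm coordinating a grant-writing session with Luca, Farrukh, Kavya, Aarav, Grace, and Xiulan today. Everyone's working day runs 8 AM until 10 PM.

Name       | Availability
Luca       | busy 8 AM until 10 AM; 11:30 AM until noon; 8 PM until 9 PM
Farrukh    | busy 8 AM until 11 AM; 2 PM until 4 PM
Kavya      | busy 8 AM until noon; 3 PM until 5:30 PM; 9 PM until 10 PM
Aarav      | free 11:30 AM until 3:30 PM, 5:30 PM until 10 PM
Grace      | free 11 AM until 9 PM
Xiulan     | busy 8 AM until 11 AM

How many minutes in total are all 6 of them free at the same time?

Luca free: 10:00-11:30, 12:00-20:00, 21:00-22:00 (invert busy blocks within the working day).
Farrukh free: 11:00-14:00, 16:00-22:00 (invert busy blocks within the working day).
Kavya free: 12:00-15:00, 17:30-21:00 (invert busy blocks within the working day).
Aarav free: 11:30-15:30, 17:30-22:00.
Grace free: 11:00-21:00.
Xiulan free: 11:00-22:00 (invert busy blocks within the working day).
Luca ∩ Farrukh: 11:00-11:30, 12:00-14:00, 16:00-20:00, 21:00-22:00.
Luca ∩ Farrukh ∩ Kavya: 12:00-14:00, 17:30-20:00.
Luca ∩ Farrukh ∩ Kavya ∩ Aarav: 12:00-14:00, 17:30-20:00.
Luca ∩ Farrukh ∩ Kavya ∩ Aarav ∩ Grace: 12:00-14:00, 17:30-20:00.
Luca ∩ Farrukh ∩ Kavya ∩ Aarav ∩ Grace ∩ Xiulan: 12:00-14:00, 17:30-20:00.
Summing the common windows: 120 + 150 = 270 minutes.

270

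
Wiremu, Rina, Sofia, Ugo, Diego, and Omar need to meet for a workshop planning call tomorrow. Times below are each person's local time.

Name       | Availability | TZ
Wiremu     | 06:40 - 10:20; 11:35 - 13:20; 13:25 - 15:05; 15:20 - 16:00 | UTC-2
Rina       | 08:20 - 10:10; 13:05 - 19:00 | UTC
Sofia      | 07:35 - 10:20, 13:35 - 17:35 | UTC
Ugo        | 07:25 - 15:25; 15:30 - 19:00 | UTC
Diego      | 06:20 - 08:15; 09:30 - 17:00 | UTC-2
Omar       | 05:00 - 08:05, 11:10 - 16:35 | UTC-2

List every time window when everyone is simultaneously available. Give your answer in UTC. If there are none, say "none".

08:40-10:05, 13:35-15:20, 15:30-17:05, 17:20-17:35

Wiremu in UTC: 08:40-12:20, 13:35-15:20, 15:25-17:05, 17:20-18:00 (add 2h to convert from UTC-2).
Rina in UTC: 08:20-10:10, 13:05-19:00.
Sofia in UTC: 07:35-10:20, 13:35-17:35.
Ugo in UTC: 07:25-15:25, 15:30-19:00.
Diego in UTC: 08:20-10:15, 11:30-19:00 (add 2h to convert from UTC-2).
Omar in UTC: 07:00-10:05, 13:10-18:35 (add 2h to convert from UTC-2).
Wiremu ∩ Rina: 08:40-10:10, 13:35-15:20, 15:25-17:05, 17:20-18:00.
Wiremu ∩ Rina ∩ Sofia: 08:40-10:10, 13:35-15:20, 15:25-17:05, 17:20-17:35.
Wiremu ∩ Rina ∩ Sofia ∩ Ugo: 08:40-10:10, 13:35-15:20, 15:30-17:05, 17:20-17:35.
Wiremu ∩ Rina ∩ Sofia ∩ Ugo ∩ Diego: 08:40-10:10, 13:35-15:20, 15:30-17:05, 17:20-17:35.
Wiremu ∩ Rina ∩ Sofia ∩ Ugo ∩ Diego ∩ Omar: 08:40-10:05, 13:35-15:20, 15:30-17:05, 17:20-17:35.
So the common availability across everyone is 08:40-10:05, 13:35-15:20, 15:30-17:05, 17:20-17:35.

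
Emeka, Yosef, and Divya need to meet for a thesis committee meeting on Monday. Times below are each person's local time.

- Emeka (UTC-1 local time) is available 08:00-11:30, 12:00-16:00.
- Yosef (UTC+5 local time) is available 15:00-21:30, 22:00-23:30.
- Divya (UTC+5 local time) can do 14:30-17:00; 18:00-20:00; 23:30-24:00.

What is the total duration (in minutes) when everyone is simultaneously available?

240

Emeka in UTC: 09:00-12:30, 13:00-17:00 (add 1h to convert from UTC-1).
Yosef in UTC: 10:00-16:30, 17:00-18:30 (subtract 5h to convert from UTC+5).
Divya in UTC: 09:30-12:00, 13:00-15:00, 18:30-19:00 (subtract 5h to convert from UTC+5).
Emeka ∩ Yosef: 10:00-12:30, 13:00-16:30.
Emeka ∩ Yosef ∩ Divya: 10:00-12:00, 13:00-15:00.
Those are the intersection windows.
Summing the common windows: 120 + 120 = 240 minutes.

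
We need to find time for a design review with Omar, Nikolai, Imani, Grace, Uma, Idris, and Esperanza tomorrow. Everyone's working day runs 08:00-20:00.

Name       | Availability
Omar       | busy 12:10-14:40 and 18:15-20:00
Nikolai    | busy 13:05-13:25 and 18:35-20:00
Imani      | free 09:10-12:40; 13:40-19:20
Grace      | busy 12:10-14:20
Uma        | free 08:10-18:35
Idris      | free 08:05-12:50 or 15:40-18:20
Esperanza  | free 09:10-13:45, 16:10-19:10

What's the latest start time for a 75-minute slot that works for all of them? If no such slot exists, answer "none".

17:00

Omar free: 08:00-12:10, 14:40-18:15 (invert busy blocks within the working day).
Nikolai free: 08:00-13:05, 13:25-18:35 (invert busy blocks within the working day).
Imani free: 09:10-12:40, 13:40-19:20.
Grace free: 08:00-12:10, 14:20-20:00 (invert busy blocks within the working day).
Uma free: 08:10-18:35.
Idris free: 08:05-12:50, 15:40-18:20.
Esperanza free: 09:10-13:45, 16:10-19:10.
Omar ∩ Nikolai: 08:00-12:10, 14:40-18:15.
Omar ∩ Nikolai ∩ Imani: 09:10-12:10, 14:40-18:15.
Omar ∩ Nikolai ∩ Imani ∩ Grace: 09:10-12:10, 14:40-18:15.
Omar ∩ Nikolai ∩ Imani ∩ Grace ∩ Uma: 09:10-12:10, 14:40-18:15.
Omar ∩ Nikolai ∩ Imani ∩ Grace ∩ Uma ∩ Idris: 09:10-12:10, 15:40-18:15.
Omar ∩ Nikolai ∩ Imani ∩ Grace ∩ Uma ∩ Idris ∩ Esperanza: 09:10-12:10, 16:10-18:15.
So the common availability across everyone is 09:10-12:10, 16:10-18:15.
The last common window of at least 75 minutes is 16:10-18:15; a 75-minute meeting can start as late as 17:00 and still end by 18:15.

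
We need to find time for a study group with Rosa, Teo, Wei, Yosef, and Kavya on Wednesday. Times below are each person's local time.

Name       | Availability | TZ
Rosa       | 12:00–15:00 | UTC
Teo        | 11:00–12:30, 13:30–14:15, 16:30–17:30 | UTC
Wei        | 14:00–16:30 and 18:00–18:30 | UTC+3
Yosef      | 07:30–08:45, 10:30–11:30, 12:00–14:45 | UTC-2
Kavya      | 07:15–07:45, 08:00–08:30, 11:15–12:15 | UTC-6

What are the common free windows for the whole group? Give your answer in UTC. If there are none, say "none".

none

Rosa in UTC: 12:00-15:00.
Teo in UTC: 11:00-12:30, 13:30-14:15, 16:30-17:30.
Wei in UTC: 11:00-13:30, 15:00-15:30 (subtract 3h to convert from UTC+3).
Yosef in UTC: 09:30-10:45, 12:30-13:30, 14:00-16:45 (add 2h to convert from UTC-2).
Kavya in UTC: 13:15-13:45, 14:00-14:30, 17:15-18:15 (add 6h to convert from UTC-6).
Rosa ∩ Teo: 12:00-12:30, 13:30-14:15.
Rosa ∩ Teo ∩ Wei: 12:00-12:30.
Rosa ∩ Teo ∩ Wei ∩ Yosef: ∅.
Rosa ∩ Teo ∩ Wei ∩ Yosef ∩ Kavya: ∅.
There is no time when everyone is free.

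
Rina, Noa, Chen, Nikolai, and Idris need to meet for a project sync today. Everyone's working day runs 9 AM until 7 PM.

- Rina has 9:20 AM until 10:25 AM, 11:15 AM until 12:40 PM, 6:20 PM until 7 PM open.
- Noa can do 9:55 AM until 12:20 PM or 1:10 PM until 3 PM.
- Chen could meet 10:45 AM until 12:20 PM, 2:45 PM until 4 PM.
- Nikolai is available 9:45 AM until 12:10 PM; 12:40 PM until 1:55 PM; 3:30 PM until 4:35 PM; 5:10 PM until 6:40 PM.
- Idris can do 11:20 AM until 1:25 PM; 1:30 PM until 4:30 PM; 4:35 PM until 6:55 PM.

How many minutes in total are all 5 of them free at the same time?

50

Rina ∩ Noa: 09:55-10:25, 11:15-12:20.
Rina ∩ Noa ∩ Chen: 11:15-12:20.
Rina ∩ Noa ∩ Chen ∩ Nikolai: 11:15-12:10.
Rina ∩ Noa ∩ Chen ∩ Nikolai ∩ Idris: 11:20-12:10.
That's a single block of 50 minutes.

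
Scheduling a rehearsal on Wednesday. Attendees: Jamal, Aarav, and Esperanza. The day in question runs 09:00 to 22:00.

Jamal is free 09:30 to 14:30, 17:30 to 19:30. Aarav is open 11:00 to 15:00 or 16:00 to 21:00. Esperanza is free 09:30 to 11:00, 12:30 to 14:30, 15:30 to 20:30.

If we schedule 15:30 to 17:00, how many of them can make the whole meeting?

1

Esperanza can make the full 15:30-17:00 slot — that's 1.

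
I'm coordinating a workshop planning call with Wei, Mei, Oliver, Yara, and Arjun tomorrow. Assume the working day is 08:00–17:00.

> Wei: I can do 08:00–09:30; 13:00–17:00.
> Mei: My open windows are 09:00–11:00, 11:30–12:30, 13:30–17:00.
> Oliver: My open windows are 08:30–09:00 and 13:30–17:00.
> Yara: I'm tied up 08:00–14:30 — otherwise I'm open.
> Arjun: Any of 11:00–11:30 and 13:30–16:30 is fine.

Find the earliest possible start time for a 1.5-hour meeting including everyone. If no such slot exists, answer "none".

14:30

Wei free: 08:00-09:30, 13:00-17:00.
Mei free: 09:00-11:00, 11:30-12:30, 13:30-17:00.
Oliver free: 08:30-09:00, 13:30-17:00.
Yara free: 14:30-17:00 (invert busy blocks within the working day).
Arjun free: 11:00-11:30, 13:30-16:30.
Wei ∩ Mei: 09:00-09:30, 13:30-17:00.
Wei ∩ Mei ∩ Oliver: 13:30-17:00.
Wei ∩ Mei ∩ Oliver ∩ Yara: 14:30-17:00.
Wei ∩ Mei ∩ Oliver ∩ Yara ∩ Arjun: 14:30-16:30.
Those are the intersection windows.
The first common window of at least 90 minutes is 14:30-16:30, so the earliest start is 14:30.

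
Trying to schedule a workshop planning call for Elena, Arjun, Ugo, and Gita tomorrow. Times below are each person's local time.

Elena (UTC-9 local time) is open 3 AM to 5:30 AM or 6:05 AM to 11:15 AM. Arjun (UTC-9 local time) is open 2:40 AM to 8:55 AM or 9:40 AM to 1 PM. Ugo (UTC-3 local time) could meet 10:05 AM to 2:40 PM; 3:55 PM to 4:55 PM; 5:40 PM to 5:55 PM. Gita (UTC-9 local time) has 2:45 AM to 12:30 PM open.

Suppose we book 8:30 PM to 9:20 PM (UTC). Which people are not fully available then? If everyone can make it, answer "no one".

Elena, Ugo

Elena in UTC: 12:00-14:30, 15:05-20:15 (add 9h to convert from UTC-9).
Arjun in UTC: 11:40-17:55, 18:40-22:00 (add 9h to convert from UTC-9).
Ugo in UTC: 13:05-17:40, 18:55-19:55, 20:40-20:55 (add 3h to convert from UTC-3).
Gita in UTC: 11:45-21:30 (add 9h to convert from UTC-9).
Elena: not fully free for 20:30-21:20. Arjun: free for 20:30-21:20. Ugo: not fully free for 20:30-21:20. Gita: free for 20:30-21:20.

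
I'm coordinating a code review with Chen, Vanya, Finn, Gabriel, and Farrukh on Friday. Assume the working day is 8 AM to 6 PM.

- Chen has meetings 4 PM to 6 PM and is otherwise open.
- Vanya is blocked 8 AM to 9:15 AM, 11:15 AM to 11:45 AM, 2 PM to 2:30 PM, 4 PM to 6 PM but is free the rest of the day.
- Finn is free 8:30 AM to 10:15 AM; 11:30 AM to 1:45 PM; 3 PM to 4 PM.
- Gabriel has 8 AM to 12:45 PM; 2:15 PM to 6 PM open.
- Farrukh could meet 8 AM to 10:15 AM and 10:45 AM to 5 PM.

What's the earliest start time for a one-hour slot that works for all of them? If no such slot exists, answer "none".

Chen free: 08:00-16:00 (invert busy blocks within the working day).
Vanya free: 09:15-11:15, 11:45-14:00, 14:30-16:00 (invert busy blocks within the working day).
Finn free: 08:30-10:15, 11:30-13:45, 15:00-16:00.
Gabriel free: 08:00-12:45, 14:15-18:00.
Farrukh free: 08:00-10:15, 10:45-17:00.
Chen ∩ Vanya: 09:15-11:15, 11:45-14:00, 14:30-16:00.
Chen ∩ Vanya ∩ Finn: 09:15-10:15, 11:45-13:45, 15:00-16:00.
Chen ∩ Vanya ∩ Finn ∩ Gabriel: 09:15-10:15, 11:45-12:45, 15:00-16:00.
Chen ∩ Vanya ∩ Finn ∩ Gabriel ∩ Farrukh: 09:15-10:15, 11:45-12:45, 15:00-16:00.
The first common window of at least 60 minutes is 09:15-10:15, so the earliest start is 09:15.

09:15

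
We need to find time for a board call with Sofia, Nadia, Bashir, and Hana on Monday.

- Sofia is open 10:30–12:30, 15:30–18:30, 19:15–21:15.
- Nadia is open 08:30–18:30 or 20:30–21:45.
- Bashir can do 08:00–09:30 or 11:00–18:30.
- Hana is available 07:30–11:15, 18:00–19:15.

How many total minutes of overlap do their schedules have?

45

Sofia ∩ Nadia: 10:30-12:30, 15:30-18:30, 20:30-21:15.
Sofia ∩ Nadia ∩ Bashir: 11:00-12:30, 15:30-18:30.
Sofia ∩ Nadia ∩ Bashir ∩ Hana: 11:00-11:15, 18:00-18:30.
Summing the common windows: 15 + 30 = 45 minutes.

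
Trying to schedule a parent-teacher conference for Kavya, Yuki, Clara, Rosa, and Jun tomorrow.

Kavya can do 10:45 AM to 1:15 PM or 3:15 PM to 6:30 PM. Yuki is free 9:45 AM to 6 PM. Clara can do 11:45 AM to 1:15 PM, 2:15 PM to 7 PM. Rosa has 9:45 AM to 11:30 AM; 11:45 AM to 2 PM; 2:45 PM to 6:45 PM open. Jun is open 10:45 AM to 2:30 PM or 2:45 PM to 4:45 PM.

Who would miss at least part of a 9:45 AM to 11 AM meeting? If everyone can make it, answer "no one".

Clara, Jun, Kavya

Kavya: not fully free for 09:45-11:00. Yuki: free for 09:45-11:00. Clara: not fully free for 09:45-11:00. Rosa: free for 09:45-11:00. Jun: not fully free for 09:45-11:00.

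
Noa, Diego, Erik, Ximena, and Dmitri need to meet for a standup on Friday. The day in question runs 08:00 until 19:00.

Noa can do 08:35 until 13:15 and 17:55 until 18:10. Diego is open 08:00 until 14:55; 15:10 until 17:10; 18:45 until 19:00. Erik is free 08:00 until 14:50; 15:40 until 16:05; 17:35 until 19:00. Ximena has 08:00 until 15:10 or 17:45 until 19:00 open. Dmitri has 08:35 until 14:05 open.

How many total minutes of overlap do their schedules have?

Noa ∩ Diego: 08:35-13:15.
Noa ∩ Diego ∩ Erik: 08:35-13:15.
Noa ∩ Diego ∩ Erik ∩ Ximena: 08:35-13:15.
Noa ∩ Diego ∩ Erik ∩ Ximena ∩ Dmitri: 08:35-13:15.
That's a single block of 280 minutes.

280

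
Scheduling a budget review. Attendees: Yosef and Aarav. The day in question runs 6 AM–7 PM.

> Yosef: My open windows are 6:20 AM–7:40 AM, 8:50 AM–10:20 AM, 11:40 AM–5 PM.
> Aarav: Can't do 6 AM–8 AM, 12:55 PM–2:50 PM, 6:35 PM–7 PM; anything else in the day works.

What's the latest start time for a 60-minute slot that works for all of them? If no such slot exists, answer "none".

16:00

Yosef free: 06:20-07:40, 08:50-10:20, 11:40-17:00.
Aarav free: 08:00-12:55, 14:50-18:35 (invert busy blocks within the working day).
Yosef ∩ Aarav: 08:50-10:20, 11:40-12:55, 14:50-17:00.
The last common window of at least 60 minutes is 14:50-17:00; a 60-minute meeting can start as late as 16:00 and still end by 17:00.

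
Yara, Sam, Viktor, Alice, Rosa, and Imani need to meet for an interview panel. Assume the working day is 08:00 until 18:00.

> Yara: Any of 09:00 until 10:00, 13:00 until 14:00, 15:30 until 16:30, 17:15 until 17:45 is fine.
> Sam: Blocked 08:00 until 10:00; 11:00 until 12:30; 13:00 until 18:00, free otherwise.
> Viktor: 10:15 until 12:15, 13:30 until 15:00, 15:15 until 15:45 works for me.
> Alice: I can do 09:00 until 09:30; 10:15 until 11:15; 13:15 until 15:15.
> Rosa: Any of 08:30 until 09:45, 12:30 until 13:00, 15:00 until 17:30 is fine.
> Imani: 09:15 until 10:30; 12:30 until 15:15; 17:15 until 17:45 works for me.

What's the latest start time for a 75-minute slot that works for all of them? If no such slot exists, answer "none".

none

Yara free: 09:00-10:00, 13:00-14:00, 15:30-16:30, 17:15-17:45.
Sam free: 10:00-11:00, 12:30-13:00 (invert busy blocks within the working day).
Viktor free: 10:15-12:15, 13:30-15:00, 15:15-15:45.
Alice free: 09:00-09:30, 10:15-11:15, 13:15-15:15.
Rosa free: 08:30-09:45, 12:30-13:00, 15:00-17:30.
Imani free: 09:15-10:30, 12:30-15:15, 17:15-17:45.
Yara ∩ Sam: ∅.
Yara ∩ Sam ∩ Viktor: ∅.
Yara ∩ Sam ∩ Viktor ∩ Alice: ∅.
Yara ∩ Sam ∩ Viktor ∩ Alice ∩ Rosa: ∅.
Yara ∩ Sam ∩ Viktor ∩ Alice ∩ Rosa ∩ Imani: ∅.
There is no time when everyone is free.
No common window is at least 75 minutes long.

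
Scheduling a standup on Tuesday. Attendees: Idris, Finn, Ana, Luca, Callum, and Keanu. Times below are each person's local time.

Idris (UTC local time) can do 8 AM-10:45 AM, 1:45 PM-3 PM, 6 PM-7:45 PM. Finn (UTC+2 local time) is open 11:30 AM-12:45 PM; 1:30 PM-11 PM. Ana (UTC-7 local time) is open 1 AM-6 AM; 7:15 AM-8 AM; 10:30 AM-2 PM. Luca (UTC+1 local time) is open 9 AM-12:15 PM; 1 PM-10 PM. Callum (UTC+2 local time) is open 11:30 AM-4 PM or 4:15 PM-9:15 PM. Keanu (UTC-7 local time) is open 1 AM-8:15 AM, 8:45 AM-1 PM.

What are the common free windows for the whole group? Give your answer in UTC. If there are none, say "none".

Idris in UTC: 08:00-10:45, 13:45-15:00, 18:00-19:45.
Finn in UTC: 09:30-10:45, 11:30-21:00 (subtract 2h to convert from UTC+2).
Ana in UTC: 08:00-13:00, 14:15-15:00, 17:30-21:00 (add 7h to convert from UTC-7).
Luca in UTC: 08:00-11:15, 12:00-21:00 (subtract 1h to convert from UTC+1).
Callum in UTC: 09:30-14:00, 14:15-19:15 (subtract 2h to convert from UTC+2).
Keanu in UTC: 08:00-15:15, 15:45-20:00 (add 7h to convert from UTC-7).
Idris ∩ Finn: 09:30-10:45, 13:45-15:00, 18:00-19:45.
Idris ∩ Finn ∩ Ana: 09:30-10:45, 14:15-15:00, 18:00-19:45.
Idris ∩ Finn ∩ Ana ∩ Luca: 09:30-10:45, 14:15-15:00, 18:00-19:45.
Idris ∩ Finn ∩ Ana ∩ Luca ∩ Callum: 09:30-10:45, 14:15-15:00, 18:00-19:15.
Idris ∩ Finn ∩ Ana ∩ Luca ∩ Callum ∩ Keanu: 09:30-10:45, 14:15-15:00, 18:00-19:15.

09:30-10:45, 14:15-15:00, 18:00-19:15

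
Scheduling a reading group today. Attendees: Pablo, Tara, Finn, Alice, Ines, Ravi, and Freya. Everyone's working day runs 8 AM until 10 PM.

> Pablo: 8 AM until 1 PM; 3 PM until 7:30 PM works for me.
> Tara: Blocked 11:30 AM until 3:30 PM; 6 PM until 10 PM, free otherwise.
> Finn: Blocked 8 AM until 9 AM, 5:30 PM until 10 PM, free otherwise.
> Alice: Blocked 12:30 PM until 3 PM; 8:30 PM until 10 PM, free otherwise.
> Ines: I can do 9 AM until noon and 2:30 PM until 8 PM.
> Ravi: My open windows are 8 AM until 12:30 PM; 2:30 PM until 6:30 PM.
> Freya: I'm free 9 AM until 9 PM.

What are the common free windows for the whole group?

Pablo free: 08:00-13:00, 15:00-19:30.
Tara free: 08:00-11:30, 15:30-18:00 (invert busy blocks within the working day).
Finn free: 09:00-17:30 (invert busy blocks within the working day).
Alice free: 08:00-12:30, 15:00-20:30 (invert busy blocks within the working day).
Ines free: 09:00-12:00, 14:30-20:00.
Ravi free: 08:00-12:30, 14:30-18:30.
Freya free: 09:00-21:00.
Pablo ∩ Tara: 08:00-11:30, 15:30-18:00.
Pablo ∩ Tara ∩ Finn: 09:00-11:30, 15:30-17:30.
Pablo ∩ Tara ∩ Finn ∩ Alice: 09:00-11:30, 15:30-17:30.
Pablo ∩ Tara ∩ Finn ∩ Alice ∩ Ines: 09:00-11:30, 15:30-17:30.
Pablo ∩ Tara ∩ Finn ∩ Alice ∩ Ines ∩ Ravi: 09:00-11:30, 15:30-17:30.
Pablo ∩ Tara ∩ Finn ∩ Alice ∩ Ines ∩ Ravi ∩ Freya: 09:00-11:30, 15:30-17:30.

09:00-11:30, 15:30-17:30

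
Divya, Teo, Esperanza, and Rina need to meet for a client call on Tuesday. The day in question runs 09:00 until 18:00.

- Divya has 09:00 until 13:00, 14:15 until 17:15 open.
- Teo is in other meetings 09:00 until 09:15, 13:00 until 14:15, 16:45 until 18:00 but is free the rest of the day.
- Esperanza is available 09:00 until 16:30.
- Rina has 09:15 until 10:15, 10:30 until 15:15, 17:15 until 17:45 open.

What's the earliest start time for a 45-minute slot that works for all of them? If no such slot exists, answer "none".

09:15

Divya free: 09:00-13:00, 14:15-17:15.
Teo free: 09:15-13:00, 14:15-16:45 (invert busy blocks within the working day).
Esperanza free: 09:00-16:30.
Rina free: 09:15-10:15, 10:30-15:15, 17:15-17:45.
Divya ∩ Teo: 09:15-13:00, 14:15-16:45.
Divya ∩ Teo ∩ Esperanza: 09:15-13:00, 14:15-16:30.
Divya ∩ Teo ∩ Esperanza ∩ Rina: 09:15-10:15, 10:30-13:00, 14:15-15:15.
The first common window of at least 45 minutes is 09:15-10:15, so the earliest start is 09:15.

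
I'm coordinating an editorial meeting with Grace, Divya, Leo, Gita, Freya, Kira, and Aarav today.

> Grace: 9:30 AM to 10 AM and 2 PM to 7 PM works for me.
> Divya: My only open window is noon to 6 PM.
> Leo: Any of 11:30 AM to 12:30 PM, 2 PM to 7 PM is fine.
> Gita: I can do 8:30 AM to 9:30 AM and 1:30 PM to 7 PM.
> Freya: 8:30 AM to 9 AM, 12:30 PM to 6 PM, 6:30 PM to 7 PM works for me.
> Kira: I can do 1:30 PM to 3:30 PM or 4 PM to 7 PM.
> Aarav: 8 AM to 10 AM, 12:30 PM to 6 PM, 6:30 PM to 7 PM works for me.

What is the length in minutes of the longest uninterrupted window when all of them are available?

120

Grace ∩ Divya: 14:00-18:00.
Grace ∩ Divya ∩ Leo: 14:00-18:00.
Grace ∩ Divya ∩ Leo ∩ Gita: 14:00-18:00.
Grace ∩ Divya ∩ Leo ∩ Gita ∩ Freya: 14:00-18:00.
Grace ∩ Divya ∩ Leo ∩ Gita ∩ Freya ∩ Kira: 14:00-15:30, 16:00-18:00.
Grace ∩ Divya ∩ Leo ∩ Gita ∩ Freya ∩ Kira ∩ Aarav: 14:00-15:30, 16:00-18:00.
The longest is 16:00-18:00 at 120 minutes.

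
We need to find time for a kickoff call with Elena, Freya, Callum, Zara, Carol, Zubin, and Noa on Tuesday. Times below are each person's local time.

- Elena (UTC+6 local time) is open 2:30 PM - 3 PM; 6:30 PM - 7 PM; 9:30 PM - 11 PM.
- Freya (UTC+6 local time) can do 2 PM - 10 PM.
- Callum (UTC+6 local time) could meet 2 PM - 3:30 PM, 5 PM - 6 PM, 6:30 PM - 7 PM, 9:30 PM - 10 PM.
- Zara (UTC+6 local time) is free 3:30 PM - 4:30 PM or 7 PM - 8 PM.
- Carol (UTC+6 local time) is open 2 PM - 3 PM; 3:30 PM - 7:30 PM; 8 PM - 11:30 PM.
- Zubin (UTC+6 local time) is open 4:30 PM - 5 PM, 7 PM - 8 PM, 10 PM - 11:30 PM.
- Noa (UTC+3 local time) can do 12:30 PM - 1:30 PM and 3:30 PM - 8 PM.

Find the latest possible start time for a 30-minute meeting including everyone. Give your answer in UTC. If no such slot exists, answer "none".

Elena in UTC: 08:30-09:00, 12:30-13:00, 15:30-17:00 (subtract 6h to convert from UTC+6).
Freya in UTC: 08:00-16:00 (subtract 6h to convert from UTC+6).
Callum in UTC: 08:00-09:30, 11:00-12:00, 12:30-13:00, 15:30-16:00 (subtract 6h to convert from UTC+6).
Zara in UTC: 09:30-10:30, 13:00-14:00 (subtract 6h to convert from UTC+6).
Carol in UTC: 08:00-09:00, 09:30-13:30, 14:00-17:30 (subtract 6h to convert from UTC+6).
Zubin in UTC: 10:30-11:00, 13:00-14:00, 16:00-17:30 (subtract 6h to convert from UTC+6).
Noa in UTC: 09:30-10:30, 12:30-17:00 (subtract 3h to convert from UTC+3).
Elena ∩ Freya: 08:30-09:00, 12:30-13:00, 15:30-16:00.
Elena ∩ Freya ∩ Callum: 08:30-09:00, 12:30-13:00, 15:30-16:00.
Elena ∩ Freya ∩ Callum ∩ Zara: ∅.
Elena ∩ Freya ∩ Callum ∩ Zara ∩ Carol: ∅.
Elena ∩ Freya ∩ Callum ∩ Zara ∩ Carol ∩ Zubin: ∅.
Elena ∩ Freya ∩ Callum ∩ Zara ∩ Carol ∩ Zubin ∩ Noa: ∅.
There is no time when everyone is free.
No common window is at least 30 minutes long.

none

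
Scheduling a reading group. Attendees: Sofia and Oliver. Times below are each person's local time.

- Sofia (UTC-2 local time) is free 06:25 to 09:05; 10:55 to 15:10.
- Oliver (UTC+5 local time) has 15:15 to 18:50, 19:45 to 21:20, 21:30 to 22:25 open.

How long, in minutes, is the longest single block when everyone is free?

95

Sofia in UTC: 08:25-11:05, 12:55-17:10 (add 2h to convert from UTC-2).
Oliver in UTC: 10:15-13:50, 14:45-16:20, 16:30-17:25 (subtract 5h to convert from UTC+5).
Sofia ∩ Oliver: 10:15-11:05, 12:55-13:50, 14:45-16:20, 16:30-17:10.
The longest is 14:45-16:20 at 95 minutes.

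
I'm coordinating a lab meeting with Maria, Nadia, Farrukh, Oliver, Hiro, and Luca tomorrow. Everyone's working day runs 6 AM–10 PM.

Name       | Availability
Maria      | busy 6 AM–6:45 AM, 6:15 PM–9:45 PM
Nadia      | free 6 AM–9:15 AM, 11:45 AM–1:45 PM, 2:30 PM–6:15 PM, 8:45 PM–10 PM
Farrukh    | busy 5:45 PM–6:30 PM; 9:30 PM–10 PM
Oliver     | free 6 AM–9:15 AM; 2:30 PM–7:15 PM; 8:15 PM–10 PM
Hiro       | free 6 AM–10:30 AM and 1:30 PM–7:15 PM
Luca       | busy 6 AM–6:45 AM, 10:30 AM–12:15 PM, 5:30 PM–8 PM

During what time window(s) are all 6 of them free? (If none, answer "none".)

Maria free: 06:45-18:15, 21:45-22:00 (invert busy blocks within the working day).
Nadia free: 06:00-09:15, 11:45-13:45, 14:30-18:15, 20:45-22:00.
Farrukh free: 06:00-17:45, 18:30-21:30 (invert busy blocks within the working day).
Oliver free: 06:00-09:15, 14:30-19:15, 20:15-22:00.
Hiro free: 06:00-10:30, 13:30-19:15.
Luca free: 06:45-10:30, 12:15-17:30, 20:00-22:00 (invert busy blocks within the working day).
Maria ∩ Nadia: 06:45-09:15, 11:45-13:45, 14:30-18:15, 21:45-22:00.
Maria ∩ Nadia ∩ Farrukh: 06:45-09:15, 11:45-13:45, 14:30-17:45.
Maria ∩ Nadia ∩ Farrukh ∩ Oliver: 06:45-09:15, 14:30-17:45.
Maria ∩ Nadia ∩ Farrukh ∩ Oliver ∩ Hiro: 06:45-09:15, 14:30-17:45.
Maria ∩ Nadia ∩ Farrukh ∩ Oliver ∩ Hiro ∩ Luca: 06:45-09:15, 14:30-17:30.

06:45-09:15, 14:30-17:30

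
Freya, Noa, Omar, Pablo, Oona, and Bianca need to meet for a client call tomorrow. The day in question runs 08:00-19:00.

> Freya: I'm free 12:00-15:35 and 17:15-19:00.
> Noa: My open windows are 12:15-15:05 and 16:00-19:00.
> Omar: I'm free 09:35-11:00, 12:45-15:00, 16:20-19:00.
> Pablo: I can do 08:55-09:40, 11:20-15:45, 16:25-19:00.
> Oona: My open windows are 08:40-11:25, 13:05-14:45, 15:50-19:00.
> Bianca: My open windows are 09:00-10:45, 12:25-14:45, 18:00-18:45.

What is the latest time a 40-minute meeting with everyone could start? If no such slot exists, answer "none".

18:05

Freya ∩ Noa: 12:15-15:05, 17:15-19:00.
Freya ∩ Noa ∩ Omar: 12:45-15:00, 17:15-19:00.
Freya ∩ Noa ∩ Omar ∩ Pablo: 12:45-15:00, 17:15-19:00.
Freya ∩ Noa ∩ Omar ∩ Pablo ∩ Oona: 13:05-14:45, 17:15-19:00.
Freya ∩ Noa ∩ Omar ∩ Pablo ∩ Oona ∩ Bianca: 13:05-14:45, 18:00-18:45.
So the common availability across everyone is 13:05-14:45, 18:00-18:45.
The last common window of at least 40 minutes is 18:00-18:45; a 40-minute meeting can start as late as 18:05 and still end by 18:45.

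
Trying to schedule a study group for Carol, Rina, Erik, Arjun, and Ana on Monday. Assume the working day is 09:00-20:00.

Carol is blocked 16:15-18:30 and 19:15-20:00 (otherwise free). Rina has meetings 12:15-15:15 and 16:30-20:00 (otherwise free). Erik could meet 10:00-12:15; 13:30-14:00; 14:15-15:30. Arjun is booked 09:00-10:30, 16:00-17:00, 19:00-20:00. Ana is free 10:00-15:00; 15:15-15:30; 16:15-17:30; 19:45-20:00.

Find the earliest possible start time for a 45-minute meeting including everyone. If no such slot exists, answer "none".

Carol free: 09:00-16:15, 18:30-19:15 (invert busy blocks within the working day).
Rina free: 09:00-12:15, 15:15-16:30 (invert busy blocks within the working day).
Erik free: 10:00-12:15, 13:30-14:00, 14:15-15:30.
Arjun free: 10:30-16:00, 17:00-19:00 (invert busy blocks within the working day).
Ana free: 10:00-15:00, 15:15-15:30, 16:15-17:30, 19:45-20:00.
Carol ∩ Rina: 09:00-12:15, 15:15-16:15.
Carol ∩ Rina ∩ Erik: 10:00-12:15, 15:15-15:30.
Carol ∩ Rina ∩ Erik ∩ Arjun: 10:30-12:15, 15:15-15:30.
Carol ∩ Rina ∩ Erik ∩ Arjun ∩ Ana: 10:30-12:15, 15:15-15:30.
The first common window of at least 45 minutes is 10:30-12:15, so the earliest start is 10:30.

10:30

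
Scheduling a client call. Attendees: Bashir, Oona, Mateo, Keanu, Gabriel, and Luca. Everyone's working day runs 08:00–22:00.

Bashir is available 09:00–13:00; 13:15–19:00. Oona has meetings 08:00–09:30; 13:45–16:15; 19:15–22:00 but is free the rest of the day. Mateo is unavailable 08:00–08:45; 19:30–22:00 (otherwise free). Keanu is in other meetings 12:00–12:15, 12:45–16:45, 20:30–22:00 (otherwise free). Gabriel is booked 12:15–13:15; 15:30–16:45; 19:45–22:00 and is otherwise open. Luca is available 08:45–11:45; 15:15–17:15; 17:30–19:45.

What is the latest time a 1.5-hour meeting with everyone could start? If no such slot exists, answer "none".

Bashir free: 09:00-13:00, 13:15-19:00.
Oona free: 09:30-13:45, 16:15-19:15 (invert busy blocks within the working day).
Mateo free: 08:45-19:30 (invert busy blocks within the working day).
Keanu free: 08:00-12:00, 12:15-12:45, 16:45-20:30 (invert busy blocks within the working day).
Gabriel free: 08:00-12:15, 13:15-15:30, 16:45-19:45 (invert busy blocks within the working day).
Luca free: 08:45-11:45, 15:15-17:15, 17:30-19:45.
Bashir ∩ Oona: 09:30-13:00, 13:15-13:45, 16:15-19:00.
Bashir ∩ Oona ∩ Mateo: 09:30-13:00, 13:15-13:45, 16:15-19:00.
Bashir ∩ Oona ∩ Mateo ∩ Keanu: 09:30-12:00, 12:15-12:45, 16:45-19:00.
Bashir ∩ Oona ∩ Mateo ∩ Keanu ∩ Gabriel: 09:30-12:00, 16:45-19:00.
Bashir ∩ Oona ∩ Mateo ∩ Keanu ∩ Gabriel ∩ Luca: 09:30-11:45, 16:45-17:15, 17:30-19:00.
The last common window of at least 90 minutes is 17:30-19:00; a 90-minute meeting can start as late as 17:30 and still end by 19:00.

17:30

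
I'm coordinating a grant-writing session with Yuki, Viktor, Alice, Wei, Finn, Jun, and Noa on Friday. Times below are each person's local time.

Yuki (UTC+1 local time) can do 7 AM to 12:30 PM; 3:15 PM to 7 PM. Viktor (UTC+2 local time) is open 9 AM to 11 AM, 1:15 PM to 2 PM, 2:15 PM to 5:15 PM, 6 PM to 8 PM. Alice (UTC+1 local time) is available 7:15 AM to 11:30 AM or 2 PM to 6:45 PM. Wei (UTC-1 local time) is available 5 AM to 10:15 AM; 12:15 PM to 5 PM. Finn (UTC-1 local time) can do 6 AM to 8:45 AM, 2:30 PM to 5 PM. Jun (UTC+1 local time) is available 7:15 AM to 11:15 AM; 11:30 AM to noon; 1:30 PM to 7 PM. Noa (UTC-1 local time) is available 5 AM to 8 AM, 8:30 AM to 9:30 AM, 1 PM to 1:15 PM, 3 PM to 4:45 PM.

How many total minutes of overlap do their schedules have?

225

Yuki in UTC: 06:00-11:30, 14:15-18:00 (subtract 1h to convert from UTC+1).
Viktor in UTC: 07:00-09:00, 11:15-12:00, 12:15-15:15, 16:00-18:00 (subtract 2h to convert from UTC+2).
Alice in UTC: 06:15-10:30, 13:00-17:45 (subtract 1h to convert from UTC+1).
Wei in UTC: 06:00-11:15, 13:15-18:00 (add 1h to convert from UTC-1).
Finn in UTC: 07:00-09:45, 15:30-18:00 (add 1h to convert from UTC-1).
Jun in UTC: 06:15-10:15, 10:30-11:00, 12:30-18:00 (subtract 1h to convert from UTC+1).
Noa in UTC: 06:00-09:00, 09:30-10:30, 14:00-14:15, 16:00-17:45 (add 1h to convert from UTC-1).
Yuki ∩ Viktor: 07:00-09:00, 11:15-11:30, 14:15-15:15, 16:00-18:00.
Yuki ∩ Viktor ∩ Alice: 07:00-09:00, 14:15-15:15, 16:00-17:45.
Yuki ∩ Viktor ∩ Alice ∩ Wei: 07:00-09:00, 14:15-15:15, 16:00-17:45.
Yuki ∩ Viktor ∩ Alice ∩ Wei ∩ Finn: 07:00-09:00, 16:00-17:45.
Yuki ∩ Viktor ∩ Alice ∩ Wei ∩ Finn ∩ Jun: 07:00-09:00, 16:00-17:45.
Yuki ∩ Viktor ∩ Alice ∩ Wei ∩ Finn ∩ Jun ∩ Noa: 07:00-09:00, 16:00-17:45.
Summing the common windows: 120 + 105 = 225 minutes.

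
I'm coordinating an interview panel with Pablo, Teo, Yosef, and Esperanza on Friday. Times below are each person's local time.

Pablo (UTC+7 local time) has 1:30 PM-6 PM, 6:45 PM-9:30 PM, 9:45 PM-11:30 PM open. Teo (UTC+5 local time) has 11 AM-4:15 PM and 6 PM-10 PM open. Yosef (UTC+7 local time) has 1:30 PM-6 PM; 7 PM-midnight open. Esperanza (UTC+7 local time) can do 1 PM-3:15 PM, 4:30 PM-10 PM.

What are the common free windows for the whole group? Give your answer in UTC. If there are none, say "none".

06:30-08:15, 09:30-11:00, 13:00-14:30, 14:45-15:00

Pablo in UTC: 06:30-11:00, 11:45-14:30, 14:45-16:30 (subtract 7h to convert from UTC+7).
Teo in UTC: 06:00-11:15, 13:00-17:00 (subtract 5h to convert from UTC+5).
Yosef in UTC: 06:30-11:00, 12:00-17:00 (subtract 7h to convert from UTC+7).
Esperanza in UTC: 06:00-08:15, 09:30-15:00 (subtract 7h to convert from UTC+7).
Pablo ∩ Teo: 06:30-11:00, 13:00-14:30, 14:45-16:30.
Pablo ∩ Teo ∩ Yosef: 06:30-11:00, 13:00-14:30, 14:45-16:30.
Pablo ∩ Teo ∩ Yosef ∩ Esperanza: 06:30-08:15, 09:30-11:00, 13:00-14:30, 14:45-15:00.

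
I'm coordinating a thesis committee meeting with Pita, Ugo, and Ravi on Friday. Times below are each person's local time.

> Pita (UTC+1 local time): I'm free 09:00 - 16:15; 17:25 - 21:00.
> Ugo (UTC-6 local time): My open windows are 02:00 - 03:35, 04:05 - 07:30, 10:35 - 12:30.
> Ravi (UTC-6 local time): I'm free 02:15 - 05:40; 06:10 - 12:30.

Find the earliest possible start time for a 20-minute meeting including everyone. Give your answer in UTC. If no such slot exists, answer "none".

Pita in UTC: 08:00-15:15, 16:25-20:00 (subtract 1h to convert from UTC+1).
Ugo in UTC: 08:00-09:35, 10:05-13:30, 16:35-18:30 (add 6h to convert from UTC-6).
Ravi in UTC: 08:15-11:40, 12:10-18:30 (add 6h to convert from UTC-6).
Pita ∩ Ugo: 08:00-09:35, 10:05-13:30, 16:35-18:30.
Pita ∩ Ugo ∩ Ravi: 08:15-09:35, 10:05-11:40, 12:10-13:30, 16:35-18:30.
So the common availability across everyone is 08:15-09:35, 10:05-11:40, 12:10-13:30, 16:35-18:30.
The first common window of at least 20 minutes is 08:15-09:35, so the earliest start is 08:15.

08:15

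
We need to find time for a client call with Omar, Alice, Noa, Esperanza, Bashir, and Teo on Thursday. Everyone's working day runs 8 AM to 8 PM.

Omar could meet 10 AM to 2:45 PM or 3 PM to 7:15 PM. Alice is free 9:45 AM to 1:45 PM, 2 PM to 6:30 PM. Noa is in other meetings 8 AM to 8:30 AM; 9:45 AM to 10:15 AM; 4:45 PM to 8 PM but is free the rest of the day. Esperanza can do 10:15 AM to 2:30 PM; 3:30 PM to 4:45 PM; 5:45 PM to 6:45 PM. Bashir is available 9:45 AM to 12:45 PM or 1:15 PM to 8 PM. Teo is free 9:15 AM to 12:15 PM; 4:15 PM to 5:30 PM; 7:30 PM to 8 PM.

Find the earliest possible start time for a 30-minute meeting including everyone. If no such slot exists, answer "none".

Omar free: 10:00-14:45, 15:00-19:15.
Alice free: 09:45-13:45, 14:00-18:30.
Noa free: 08:30-09:45, 10:15-16:45 (invert busy blocks within the working day).
Esperanza free: 10:15-14:30, 15:30-16:45, 17:45-18:45.
Bashir free: 09:45-12:45, 13:15-20:00.
Teo free: 09:15-12:15, 16:15-17:30, 19:30-20:00.
Omar ∩ Alice: 10:00-13:45, 14:00-14:45, 15:00-18:30.
Omar ∩ Alice ∩ Noa: 10:15-13:45, 14:00-14:45, 15:00-16:45.
Omar ∩ Alice ∩ Noa ∩ Esperanza: 10:15-13:45, 14:00-14:30, 15:30-16:45.
Omar ∩ Alice ∩ Noa ∩ Esperanza ∩ Bashir: 10:15-12:45, 13:15-13:45, 14:00-14:30, 15:30-16:45.
Omar ∩ Alice ∩ Noa ∩ Esperanza ∩ Bashir ∩ Teo: 10:15-12:15, 16:15-16:45.
So the common availability across everyone is 10:15-12:15, 16:15-16:45.
The first common window of at least 30 minutes is 10:15-12:15, so the earliest start is 10:15.

10:15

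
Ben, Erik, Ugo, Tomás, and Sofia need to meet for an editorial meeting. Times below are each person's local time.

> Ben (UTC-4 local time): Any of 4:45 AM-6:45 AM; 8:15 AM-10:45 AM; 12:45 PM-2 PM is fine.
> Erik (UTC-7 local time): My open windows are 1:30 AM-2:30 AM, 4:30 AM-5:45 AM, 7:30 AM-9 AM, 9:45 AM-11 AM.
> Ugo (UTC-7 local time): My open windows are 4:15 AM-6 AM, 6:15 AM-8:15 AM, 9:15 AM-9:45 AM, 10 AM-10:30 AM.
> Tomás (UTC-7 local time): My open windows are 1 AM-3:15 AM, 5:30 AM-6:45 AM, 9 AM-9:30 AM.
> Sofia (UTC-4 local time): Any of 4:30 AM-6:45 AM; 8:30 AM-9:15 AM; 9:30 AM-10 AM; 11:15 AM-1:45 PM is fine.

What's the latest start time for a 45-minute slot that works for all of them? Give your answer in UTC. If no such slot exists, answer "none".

Ben in UTC: 08:45-10:45, 12:15-14:45, 16:45-18:00 (add 4h to convert from UTC-4).
Erik in UTC: 08:30-09:30, 11:30-12:45, 14:30-16:00, 16:45-18:00 (add 7h to convert from UTC-7).
Ugo in UTC: 11:15-13:00, 13:15-15:15, 16:15-16:45, 17:00-17:30 (add 7h to convert from UTC-7).
Tomás in UTC: 08:00-10:15, 12:30-13:45, 16:00-16:30 (add 7h to convert from UTC-7).
Sofia in UTC: 08:30-10:45, 12:30-13:15, 13:30-14:00, 15:15-17:45 (add 4h to convert from UTC-4).
Ben ∩ Erik: 08:45-09:30, 12:15-12:45, 14:30-14:45, 16:45-18:00.
Ben ∩ Erik ∩ Ugo: 12:15-12:45, 14:30-14:45, 17:00-17:30.
Ben ∩ Erik ∩ Ugo ∩ Tomás: 12:30-12:45.
Ben ∩ Erik ∩ Ugo ∩ Tomás ∩ Sofia: 12:30-12:45.
No common window is at least 45 minutes long.

none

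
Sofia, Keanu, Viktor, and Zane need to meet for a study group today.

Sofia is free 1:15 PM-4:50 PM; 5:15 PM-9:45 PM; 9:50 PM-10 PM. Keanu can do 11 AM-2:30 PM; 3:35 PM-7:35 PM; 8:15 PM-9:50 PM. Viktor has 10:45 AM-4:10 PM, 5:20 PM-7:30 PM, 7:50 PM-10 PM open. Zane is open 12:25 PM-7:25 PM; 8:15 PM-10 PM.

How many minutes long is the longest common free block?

Sofia ∩ Keanu: 13:15-14:30, 15:35-16:50, 17:15-19:35, 20:15-21:45.
Sofia ∩ Keanu ∩ Viktor: 13:15-14:30, 15:35-16:10, 17:20-19:30, 20:15-21:45.
Sofia ∩ Keanu ∩ Viktor ∩ Zane: 13:15-14:30, 15:35-16:10, 17:20-19:25, 20:15-21:45.
So the common availability across everyone is 13:15-14:30, 15:35-16:10, 17:20-19:25, 20:15-21:45.
The longest is 17:20-19:25 at 125 minutes.

125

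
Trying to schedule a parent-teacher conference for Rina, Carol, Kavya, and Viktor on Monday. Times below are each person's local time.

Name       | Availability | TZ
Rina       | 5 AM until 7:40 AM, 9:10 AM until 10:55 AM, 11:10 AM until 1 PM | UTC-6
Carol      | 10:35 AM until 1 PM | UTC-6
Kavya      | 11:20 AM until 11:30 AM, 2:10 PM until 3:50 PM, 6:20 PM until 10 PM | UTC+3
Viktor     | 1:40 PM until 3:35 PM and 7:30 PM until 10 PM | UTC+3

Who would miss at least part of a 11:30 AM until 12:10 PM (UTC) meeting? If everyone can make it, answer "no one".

Carol

Rina in UTC: 11:00-13:40, 15:10-16:55, 17:10-19:00 (add 6h to convert from UTC-6).
Carol in UTC: 16:35-19:00 (add 6h to convert from UTC-6).
Kavya in UTC: 08:20-08:30, 11:10-12:50, 15:20-19:00 (subtract 3h to convert from UTC+3).
Viktor in UTC: 10:40-12:35, 16:30-19:00 (subtract 3h to convert from UTC+3).
Rina: free for 11:30-12:10. Carol: not fully free for 11:30-12:10. Kavya: free for 11:30-12:10. Viktor: free for 11:30-12:10.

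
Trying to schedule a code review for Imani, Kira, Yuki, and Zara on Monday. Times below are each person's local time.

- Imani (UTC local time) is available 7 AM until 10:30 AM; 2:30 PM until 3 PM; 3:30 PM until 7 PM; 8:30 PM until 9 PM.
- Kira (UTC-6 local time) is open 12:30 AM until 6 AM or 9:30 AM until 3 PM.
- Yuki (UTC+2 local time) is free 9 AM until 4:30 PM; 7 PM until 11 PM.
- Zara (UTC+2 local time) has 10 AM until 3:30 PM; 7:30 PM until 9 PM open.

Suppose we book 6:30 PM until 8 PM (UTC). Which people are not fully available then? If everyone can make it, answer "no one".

Imani, Zara

Imani in UTC: 07:00-10:30, 14:30-15:00, 15:30-19:00, 20:30-21:00.
Kira in UTC: 06:30-12:00, 15:30-21:00 (add 6h to convert from UTC-6).
Yuki in UTC: 07:00-14:30, 17:00-21:00 (subtract 2h to convert from UTC+2).
Zara in UTC: 08:00-13:30, 17:30-19:00 (subtract 2h to convert from UTC+2).
Imani: not fully free for 18:30-20:00. Kira: free for 18:30-20:00. Yuki: free for 18:30-20:00. Zara: not fully free for 18:30-20:00.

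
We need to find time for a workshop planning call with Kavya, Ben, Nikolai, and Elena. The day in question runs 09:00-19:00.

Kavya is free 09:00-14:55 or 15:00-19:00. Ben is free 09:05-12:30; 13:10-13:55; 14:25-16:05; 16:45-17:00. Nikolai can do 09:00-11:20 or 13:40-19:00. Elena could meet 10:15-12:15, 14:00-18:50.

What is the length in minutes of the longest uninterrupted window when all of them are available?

Kavya ∩ Ben: 09:05-12:30, 13:10-13:55, 14:25-14:55, 15:00-16:05, 16:45-17:00.
Kavya ∩ Ben ∩ Nikolai: 09:05-11:20, 13:40-13:55, 14:25-14:55, 15:00-16:05, 16:45-17:00.
Kavya ∩ Ben ∩ Nikolai ∩ Elena: 10:15-11:20, 14:25-14:55, 15:00-16:05, 16:45-17:00.
The longest is 10:15-11:20 at 65 minutes.

65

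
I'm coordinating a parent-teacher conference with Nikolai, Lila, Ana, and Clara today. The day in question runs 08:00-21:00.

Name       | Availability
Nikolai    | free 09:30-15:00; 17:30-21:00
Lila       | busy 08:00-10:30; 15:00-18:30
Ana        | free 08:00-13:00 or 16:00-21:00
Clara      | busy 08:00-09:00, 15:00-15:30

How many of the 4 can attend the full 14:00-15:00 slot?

Nikolai free: 09:30-15:00, 17:30-21:00.
Lila free: 10:30-15:00, 18:30-21:00 (invert busy blocks within the working day).
Ana free: 08:00-13:00, 16:00-21:00.
Clara free: 09:00-15:00, 15:30-21:00 (invert busy blocks within the working day).
Nikolai, Lila, and Clara can make the full 14:00-15:00 slot — that's 3.

3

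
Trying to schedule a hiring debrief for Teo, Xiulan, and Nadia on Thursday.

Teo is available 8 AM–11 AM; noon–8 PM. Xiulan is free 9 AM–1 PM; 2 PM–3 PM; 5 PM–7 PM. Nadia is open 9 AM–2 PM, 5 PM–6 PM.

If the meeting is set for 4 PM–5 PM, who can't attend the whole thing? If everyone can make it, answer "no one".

Nadia, Xiulan

Teo: free for 16:00-17:00. Xiulan: not fully free for 16:00-17:00. Nadia: not fully free for 16:00-17:00.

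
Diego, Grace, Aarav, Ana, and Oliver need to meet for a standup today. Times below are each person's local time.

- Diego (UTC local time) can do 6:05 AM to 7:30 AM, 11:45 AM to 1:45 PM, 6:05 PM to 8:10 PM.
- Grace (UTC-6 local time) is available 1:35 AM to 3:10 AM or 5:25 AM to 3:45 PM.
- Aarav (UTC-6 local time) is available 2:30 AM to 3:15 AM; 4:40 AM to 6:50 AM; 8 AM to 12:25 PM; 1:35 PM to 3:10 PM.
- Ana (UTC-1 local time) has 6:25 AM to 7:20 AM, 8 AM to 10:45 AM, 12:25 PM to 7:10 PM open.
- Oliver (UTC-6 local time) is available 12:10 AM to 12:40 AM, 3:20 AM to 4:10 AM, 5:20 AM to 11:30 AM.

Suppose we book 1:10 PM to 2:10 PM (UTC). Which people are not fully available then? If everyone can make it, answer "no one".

Diego in UTC: 06:05-07:30, 11:45-13:45, 18:05-20:10.
Grace in UTC: 07:35-09:10, 11:25-21:45 (add 6h to convert from UTC-6).
Aarav in UTC: 08:30-09:15, 10:40-12:50, 14:00-18:25, 19:35-21:10 (add 6h to convert from UTC-6).
Ana in UTC: 07:25-08:20, 09:00-11:45, 13:25-20:10 (add 1h to convert from UTC-1).
Oliver in UTC: 06:10-06:40, 09:20-10:10, 11:20-17:30 (add 6h to convert from UTC-6).
Diego: not fully free for 13:10-14:10. Grace: free for 13:10-14:10. Aarav: not fully free for 13:10-14:10. Ana: not fully free for 13:10-14:10. Oliver: free for 13:10-14:10.

Aarav, Ana, Diego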